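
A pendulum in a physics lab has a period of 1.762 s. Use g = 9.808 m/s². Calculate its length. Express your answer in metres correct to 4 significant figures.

0.7713 m

From T = 2π√(L/g), L = gT²/(4π²) = 9.808 × 1.7620²/(4π²) = 0.7713 m.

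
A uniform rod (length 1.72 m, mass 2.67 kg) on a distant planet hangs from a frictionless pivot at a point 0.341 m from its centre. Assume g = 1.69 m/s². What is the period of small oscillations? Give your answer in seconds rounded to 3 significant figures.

4.99 s

For a physical pendulum T = 2π√(I/(mgd)), with d = 0.3410 m from pivot to centre of mass.
I_cm = mL²/12 = 2.67 × 1.72²/12 = 0.6582 kg·m²; I = I_cm + md² = 0.6582 + 2.67 × 0.3410² = 0.9687 kg·m².
T = 2π√(0.9687/(2.67 × 1.69 × 0.3410)) = 4.99 s.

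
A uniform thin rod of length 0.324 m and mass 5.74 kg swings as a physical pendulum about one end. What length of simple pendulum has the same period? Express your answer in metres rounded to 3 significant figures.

0.216 m

The equivalent simple-pendulum length is L_eq = I/(md), where I is about the pivot and d = 0.1620 m.
I_cm = (1/12)mL² = 0.05021 kg·m², so I = I_cm + md² = 0.05021 + 0.1506 = 0.2009 kg·m².
L_eq = 0.2009/(5.74 × 0.1620) = 0.216 m.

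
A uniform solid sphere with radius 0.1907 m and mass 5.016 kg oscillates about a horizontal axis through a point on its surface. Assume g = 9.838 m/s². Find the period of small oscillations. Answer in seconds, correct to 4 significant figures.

1.035 s

I_cm = (2/5)mr² = 0.072966 kg·m². The pivot is at distance d = 0.1907 m from the centre of mass.
By the parallel-axis theorem, I = I_cm + md² = 0.072966 + 0.18241 = 0.25538 kg·m².
T = 2π√(I/(mgd)) = 2π√(0.25538/(5.016 × 9.838 × 0.1907)) = 1.035 s.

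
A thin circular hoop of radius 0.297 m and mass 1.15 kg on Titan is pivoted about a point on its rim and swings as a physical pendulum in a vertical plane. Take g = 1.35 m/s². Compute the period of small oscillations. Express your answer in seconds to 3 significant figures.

I_cm = mr² = 0.1014 kg·m². The pivot is at distance d = 0.297 m from the centre of mass.
By the parallel-axis theorem, I = I_cm + md² = 0.1014 + 0.1014 = 0.2029 kg·m².
T = 2π√(I/(mgd)) = 2π√(0.2029/(1.15 × 1.35 × 0.297)) = 4.17 s.

4.17 s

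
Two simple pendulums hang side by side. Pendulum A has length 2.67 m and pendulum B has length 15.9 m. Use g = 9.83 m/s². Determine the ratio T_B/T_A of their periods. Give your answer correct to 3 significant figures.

T ∝ √L, so T_B/T_A = √(L_B/L_A) = √(15.9/2.67) = 2.44.

2.44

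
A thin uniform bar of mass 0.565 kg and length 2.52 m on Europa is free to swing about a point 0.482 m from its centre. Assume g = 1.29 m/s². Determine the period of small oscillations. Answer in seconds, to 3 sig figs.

For a physical pendulum T = 2π√(I/(mgd)), with d = 0.4820 m from pivot to centre of mass.
I_cm = mL²/12 = 0.565 × 2.52²/12 = 0.2990 kg·m²; I = I_cm + md² = 0.2990 + 0.565 × 0.4820² = 0.4303 kg·m².
T = 2π√(0.4303/(0.565 × 1.29 × 0.4820)) = 6.95 s.

6.95 s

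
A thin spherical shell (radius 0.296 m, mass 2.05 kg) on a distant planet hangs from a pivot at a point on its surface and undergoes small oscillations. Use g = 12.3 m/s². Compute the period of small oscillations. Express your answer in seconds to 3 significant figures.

1.26 s

I_cm = (2/3)mr² = 0.1197 kg·m². The pivot is at distance d = 0.296 m from the centre of mass.
By the parallel-axis theorem, I = I_cm + md² = 0.1197 + 0.1796 = 0.2994 kg·m².
T = 2π√(I/(mgd)) = 2π√(0.2994/(2.05 × 12.3 × 0.296)) = 1.26 s.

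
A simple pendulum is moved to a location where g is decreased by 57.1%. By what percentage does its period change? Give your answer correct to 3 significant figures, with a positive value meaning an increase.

52.7%

T ∝ 1/√g, so T'/T = 1/√(0.4290) = 1.527.
Percentage change in T = (1.527 − 1) × 100% = 52.7%.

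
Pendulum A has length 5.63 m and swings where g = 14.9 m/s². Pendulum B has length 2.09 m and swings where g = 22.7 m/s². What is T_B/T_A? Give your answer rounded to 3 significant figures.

T = 2π√(L/g), so T_B/T_A = √((L_B/g_B)/(L_A/g_A)) = √((2.09/22.7)/(5.63/14.9)) = 0.494.

0.494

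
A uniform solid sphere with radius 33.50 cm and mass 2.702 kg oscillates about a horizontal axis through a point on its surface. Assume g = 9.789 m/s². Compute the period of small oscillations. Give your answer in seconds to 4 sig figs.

I_cm = (2/5)mr² = 0.12129 kg·m². The pivot is at distance d = 0.3350 m from the centre of mass.
By the parallel-axis theorem, I = I_cm + md² = 0.12129 + 0.30323 = 0.42452 kg·m².
T = 2π√(I/(mgd)) = 2π√(0.42452/(2.702 × 9.789 × 0.3350)) = 1.375 s.

1.375 s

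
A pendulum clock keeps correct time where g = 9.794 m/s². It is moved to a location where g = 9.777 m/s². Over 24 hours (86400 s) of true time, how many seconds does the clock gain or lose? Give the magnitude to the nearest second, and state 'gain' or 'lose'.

The clock's period scales as T ∝ 1/√g, so T'/T = √(9.794/9.777) = 1.00087.
In 86400 s of true time the clock registers 86400/1.00087 = 86325.0 s, so it loses 75 s.

lose 75 s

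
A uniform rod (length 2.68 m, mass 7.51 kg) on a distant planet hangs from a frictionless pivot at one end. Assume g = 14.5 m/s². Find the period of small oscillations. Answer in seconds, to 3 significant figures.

2.21 s

For a physical pendulum T = 2π√(I/(mgd)), with d = 1.340 m from pivot to centre of mass.
I_cm = mL²/12 = 7.51 × 2.68²/12 = 4.495 kg·m²; I = I_cm + md² = 4.495 + 7.51 × 1.340² = 17.98 kg·m².
T = 2π√(17.98/(7.51 × 14.5 × 1.340)) = 2.21 s.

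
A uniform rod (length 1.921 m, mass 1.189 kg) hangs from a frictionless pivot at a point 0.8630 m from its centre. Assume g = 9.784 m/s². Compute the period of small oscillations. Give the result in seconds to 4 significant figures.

For a physical pendulum T = 2π√(I/(mgd)), with d = 0.86300 m from pivot to centre of mass.
I_cm = mL²/12 = 1.189 × 1.921²/12 = 0.36564 kg·m²; I = I_cm + md² = 0.36564 + 1.189 × 0.86300² = 1.2512 kg·m².
T = 2π√(1.2512/(1.189 × 9.784 × 0.86300)) = 2.218 s.

2.218 s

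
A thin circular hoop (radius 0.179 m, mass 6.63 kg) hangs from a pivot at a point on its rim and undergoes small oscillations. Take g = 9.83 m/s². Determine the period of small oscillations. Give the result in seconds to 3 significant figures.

I_cm = mr² = 0.2124 kg·m². The pivot is at distance d = 0.179 m from the centre of mass.
By the parallel-axis theorem, I = I_cm + md² = 0.2124 + 0.2124 = 0.4249 kg·m².
T = 2π√(I/(mgd)) = 2π√(0.4249/(6.63 × 9.83 × 0.179)) = 1.20 s.

1.20 s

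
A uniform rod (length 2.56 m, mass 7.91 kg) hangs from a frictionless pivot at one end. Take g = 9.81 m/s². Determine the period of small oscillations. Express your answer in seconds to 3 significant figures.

2.62 s

For a physical pendulum T = 2π√(I/(mgd)), with d = 1.280 m from pivot to centre of mass.
I_cm = mL²/12 = 7.91 × 2.56²/12 = 4.320 kg·m²; I = I_cm + md² = 4.320 + 7.91 × 1.280² = 17.28 kg·m².
T = 2π√(17.28/(7.91 × 9.81 × 1.280)) = 2.62 s.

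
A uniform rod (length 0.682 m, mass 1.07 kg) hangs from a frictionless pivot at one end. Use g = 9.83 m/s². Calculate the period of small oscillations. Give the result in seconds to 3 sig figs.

For a physical pendulum T = 2π√(I/(mgd)), with d = 0.3410 m from pivot to centre of mass.
I_cm = mL²/12 = 1.07 × 0.682²/12 = 0.04147 kg·m²; I = I_cm + md² = 0.04147 + 1.07 × 0.3410² = 0.1659 kg·m².
T = 2π√(0.1659/(1.07 × 9.83 × 0.3410)) = 1.35 s.

1.35 s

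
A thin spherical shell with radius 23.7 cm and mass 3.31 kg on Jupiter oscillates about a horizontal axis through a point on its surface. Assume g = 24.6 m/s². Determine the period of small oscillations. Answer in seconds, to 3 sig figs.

I_cm = (2/3)mr² = 0.1239 kg·m². The pivot is at distance d = 0.237 m from the centre of mass.
By the parallel-axis theorem, I = I_cm + md² = 0.1239 + 0.1859 = 0.3099 kg·m².
T = 2π√(I/(mgd)) = 2π√(0.3099/(3.31 × 24.6 × 0.237)) = 0.796 s.

0.796 s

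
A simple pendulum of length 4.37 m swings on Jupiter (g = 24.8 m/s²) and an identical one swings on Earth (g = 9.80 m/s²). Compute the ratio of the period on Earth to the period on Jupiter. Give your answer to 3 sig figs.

T ∝ 1/√g, so T₂/T₁ = √(g₁/g₂) = √(24.8/9.80) = 1.59.

1.59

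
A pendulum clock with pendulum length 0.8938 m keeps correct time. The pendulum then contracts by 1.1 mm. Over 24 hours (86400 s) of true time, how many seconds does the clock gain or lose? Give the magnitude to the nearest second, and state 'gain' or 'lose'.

gain 53 s

T ∝ √L, so T'/T = √(0.89270/0.8938) = 0.999384.
In 86400 s of true time the clock registers 86400/0.999384 = 86453.2 s, so it gains 53 s.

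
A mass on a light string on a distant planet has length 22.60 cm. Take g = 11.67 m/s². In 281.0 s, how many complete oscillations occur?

321

T = 2π√(L/g) = 2π√(0.2260/11.67) = 0.87438 s.
Number of complete oscillations = ⌊281.0/0.87438⌋ = ⌊321.37⌋ = 321.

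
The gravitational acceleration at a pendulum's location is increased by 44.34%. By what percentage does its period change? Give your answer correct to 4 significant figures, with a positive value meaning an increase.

T ∝ 1/√g, so T'/T = 1/√(1.4434) = 0.83235.
Percentage change in T = (0.83235 − 1) × 100% = -16.76%.

-16.76%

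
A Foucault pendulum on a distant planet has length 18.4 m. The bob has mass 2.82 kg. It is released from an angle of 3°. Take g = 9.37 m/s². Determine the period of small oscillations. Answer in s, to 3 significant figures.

8.80 s

T = 2π√(L/g) = 2π√(18.4/9.37) = 2π × 1.401 = 8.80 s.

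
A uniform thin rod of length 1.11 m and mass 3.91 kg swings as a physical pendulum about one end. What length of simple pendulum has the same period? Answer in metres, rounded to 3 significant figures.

0.740 m

The equivalent simple-pendulum length is L_eq = I/(md), where I is about the pivot and d = 0.5550 m.
I_cm = (1/12)mL² = 0.4015 kg·m², so I = I_cm + md² = 0.4015 + 1.204 = 1.606 kg·m².
L_eq = 1.606/(3.91 × 0.5550) = 0.740 m.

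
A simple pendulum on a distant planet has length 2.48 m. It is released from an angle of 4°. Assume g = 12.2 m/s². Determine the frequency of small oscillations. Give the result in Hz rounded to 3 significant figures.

0.353 Hz

T = 2π√(L/g) = 2π√(2.48/12.2) = 2.833 s, so f = 1/T = 0.353 Hz.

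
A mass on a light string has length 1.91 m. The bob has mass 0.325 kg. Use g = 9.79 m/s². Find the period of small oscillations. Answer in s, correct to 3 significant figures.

T = 2π√(L/g) = 2π√(1.91/9.79) = 2π × 0.4417 = 2.78 s.

2.78 s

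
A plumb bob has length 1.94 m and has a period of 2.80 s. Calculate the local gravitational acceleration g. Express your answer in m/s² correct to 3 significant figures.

9.77 m/s²

From T = 2π√(L/g), g = 4π²L/T² = 4π² × 1.94/2.800² = 9.77 m/s².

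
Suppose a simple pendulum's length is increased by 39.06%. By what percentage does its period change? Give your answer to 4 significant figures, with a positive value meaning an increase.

T ∝ √L, so T'/T = √(1.3906) = 1.1792.
Percentage change in T = (1.1792 − 1) × 100% = 17.92%.

17.92%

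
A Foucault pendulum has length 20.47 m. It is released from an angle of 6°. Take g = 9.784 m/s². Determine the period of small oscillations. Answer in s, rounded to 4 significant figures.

T = 2π√(L/g) = 2π√(20.47/9.784) = 2π × 1.4464 = 9.088 s.

9.088 s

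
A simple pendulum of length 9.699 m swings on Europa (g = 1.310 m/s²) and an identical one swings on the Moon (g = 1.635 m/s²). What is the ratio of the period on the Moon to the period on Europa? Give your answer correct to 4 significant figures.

T ∝ 1/√g, so T₂/T₁ = √(g₁/g₂) = √(1.310/1.635) = 0.8951.

0.8951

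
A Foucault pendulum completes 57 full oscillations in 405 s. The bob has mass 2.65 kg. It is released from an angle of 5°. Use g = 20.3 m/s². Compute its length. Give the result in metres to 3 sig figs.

26.0 m

T = 405/57 = 7.105 s.
From T = 2π√(L/g), L = gT²/(4π²) = 20.3 × 7.105²/(4π²) = 26.0 m.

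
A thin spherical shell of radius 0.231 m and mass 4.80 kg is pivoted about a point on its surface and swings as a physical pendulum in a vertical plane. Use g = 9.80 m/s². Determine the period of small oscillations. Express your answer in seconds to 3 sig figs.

1.25 s

I_cm = (2/3)mr² = 0.1708 kg·m². The pivot is at distance d = 0.231 m from the centre of mass.
By the parallel-axis theorem, I = I_cm + md² = 0.1708 + 0.2561 = 0.4269 kg·m².
T = 2π√(I/(mgd)) = 2π√(0.4269/(4.80 × 9.80 × 0.231)) = 1.25 s.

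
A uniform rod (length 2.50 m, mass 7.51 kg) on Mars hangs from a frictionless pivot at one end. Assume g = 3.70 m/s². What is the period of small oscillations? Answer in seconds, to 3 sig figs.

For a physical pendulum T = 2π√(I/(mgd)), with d = 1.250 m from pivot to centre of mass.
I_cm = mL²/12 = 7.51 × 2.50²/12 = 3.911 kg·m²; I = I_cm + md² = 3.911 + 7.51 × 1.250² = 15.65 kg·m².
T = 2π√(15.65/(7.51 × 3.70 × 1.250)) = 4.22 s.

4.22 s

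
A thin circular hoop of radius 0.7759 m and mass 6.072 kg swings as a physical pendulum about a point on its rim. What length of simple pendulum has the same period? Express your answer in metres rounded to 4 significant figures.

1.552 m

The equivalent simple-pendulum length is L_eq = I/(md), where I is about the pivot and d = 0.77590 m.
I_cm = mR² = 3.6555 kg·m², so I = I_cm + md² = 3.6555 + 3.6555 = 7.3109 kg·m².
L_eq = 7.3109/(6.072 × 0.77590) = 1.552 m.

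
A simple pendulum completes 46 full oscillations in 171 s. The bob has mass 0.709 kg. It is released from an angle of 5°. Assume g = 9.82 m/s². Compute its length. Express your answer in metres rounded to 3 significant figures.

3.44 m

T = 171/46 = 3.717 s.
From T = 2π√(L/g), L = gT²/(4π²) = 9.82 × 3.717²/(4π²) = 3.44 m.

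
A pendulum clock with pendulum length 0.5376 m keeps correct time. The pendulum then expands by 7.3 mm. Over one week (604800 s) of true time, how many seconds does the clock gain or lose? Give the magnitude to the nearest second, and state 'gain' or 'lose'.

lose 4065 s

T ∝ √L, so T'/T = √(0.54490/0.5376) = 1.00677.
In 604800 s of true time the clock registers 604800/1.00677 = 600735.1 s, so it loses 4065 s.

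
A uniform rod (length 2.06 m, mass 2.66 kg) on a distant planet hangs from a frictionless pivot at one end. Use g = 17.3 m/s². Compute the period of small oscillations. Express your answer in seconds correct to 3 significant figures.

For a physical pendulum T = 2π√(I/(mgd)), with d = 1.030 m from pivot to centre of mass.
I_cm = mL²/12 = 2.66 × 2.06²/12 = 0.9407 kg·m²; I = I_cm + md² = 0.9407 + 2.66 × 1.030² = 3.763 kg·m².
T = 2π√(3.763/(2.66 × 17.3 × 1.030)) = 1.77 s.

1.77 s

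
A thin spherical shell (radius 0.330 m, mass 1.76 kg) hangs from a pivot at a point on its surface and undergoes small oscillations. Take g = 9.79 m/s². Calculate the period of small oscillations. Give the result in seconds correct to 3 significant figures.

1.49 s

I_cm = (2/3)mr² = 0.1278 kg·m². The pivot is at distance d = 0.330 m from the centre of mass.
By the parallel-axis theorem, I = I_cm + md² = 0.1278 + 0.1917 = 0.3194 kg·m².
T = 2π√(I/(mgd)) = 2π√(0.3194/(1.76 × 9.79 × 0.330)) = 1.49 s.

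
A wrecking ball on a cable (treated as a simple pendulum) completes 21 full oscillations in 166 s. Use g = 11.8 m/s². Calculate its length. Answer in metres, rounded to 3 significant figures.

T = 166/21 = 7.905 s.
From T = 2π√(L/g), L = gT²/(4π²) = 11.8 × 7.905²/(4π²) = 18.7 m.

18.7 m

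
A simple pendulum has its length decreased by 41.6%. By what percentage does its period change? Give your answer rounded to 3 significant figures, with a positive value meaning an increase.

T ∝ √L, so T'/T = √(0.5840) = 0.7642.
Percentage change in T = (0.7642 − 1) × 100% = -23.6%.

-23.6%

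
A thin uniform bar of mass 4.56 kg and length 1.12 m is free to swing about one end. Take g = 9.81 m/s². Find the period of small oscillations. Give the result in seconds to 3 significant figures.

1.73 s

For a physical pendulum T = 2π√(I/(mgd)), with d = 0.5600 m from pivot to centre of mass.
I_cm = mL²/12 = 4.56 × 1.12²/12 = 0.4767 kg·m²; I = I_cm + md² = 0.4767 + 4.56 × 0.5600² = 1.907 kg·m².
T = 2π√(1.907/(4.56 × 9.81 × 0.5600)) = 1.73 s.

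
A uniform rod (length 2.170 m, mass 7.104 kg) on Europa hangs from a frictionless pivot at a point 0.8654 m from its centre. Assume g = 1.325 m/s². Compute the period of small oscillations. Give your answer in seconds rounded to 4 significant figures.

For a physical pendulum T = 2π√(I/(mgd)), with d = 0.86540 m from pivot to centre of mass.
I_cm = mL²/12 = 7.104 × 2.170²/12 = 2.7877 kg·m²; I = I_cm + md² = 2.7877 + 7.104 × 0.86540² = 8.1080 kg·m².
T = 2π√(8.1080/(7.104 × 1.325 × 0.86540)) = 6.269 s.

6.269 s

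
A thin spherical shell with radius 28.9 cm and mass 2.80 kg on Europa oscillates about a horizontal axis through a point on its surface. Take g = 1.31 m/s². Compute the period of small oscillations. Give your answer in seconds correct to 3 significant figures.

3.81 s

I_cm = (2/3)mr² = 0.1559 kg·m². The pivot is at distance d = 0.289 m from the centre of mass.
By the parallel-axis theorem, I = I_cm + md² = 0.1559 + 0.2339 = 0.3898 kg·m².
T = 2π√(I/(mgd)) = 2π√(0.3898/(2.80 × 1.31 × 0.289)) = 3.81 s.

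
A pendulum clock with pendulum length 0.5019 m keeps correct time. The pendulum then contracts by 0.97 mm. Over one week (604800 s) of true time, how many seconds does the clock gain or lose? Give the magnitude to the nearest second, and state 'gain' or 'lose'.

T ∝ √L, so T'/T = √(0.50093/0.5019) = 0.999033.
In 604800 s of true time the clock registers 604800/0.999033 = 605385.3 s, so it gains 585 s.

gain 585 s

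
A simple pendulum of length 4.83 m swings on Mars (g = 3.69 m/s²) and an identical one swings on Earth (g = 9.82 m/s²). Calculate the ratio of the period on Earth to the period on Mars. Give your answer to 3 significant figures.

0.613

T ∝ 1/√g, so T₂/T₁ = √(g₁/g₂) = √(3.69/9.82) = 0.613.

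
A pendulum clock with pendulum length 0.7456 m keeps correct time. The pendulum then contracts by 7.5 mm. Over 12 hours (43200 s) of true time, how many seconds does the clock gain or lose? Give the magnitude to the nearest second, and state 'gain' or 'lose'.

gain 219 s

T ∝ √L, so T'/T = √(0.73810/0.7456) = 0.994958.
In 43200 s of true time the clock registers 43200/0.994958 = 43418.9 s, so it gains 219 s.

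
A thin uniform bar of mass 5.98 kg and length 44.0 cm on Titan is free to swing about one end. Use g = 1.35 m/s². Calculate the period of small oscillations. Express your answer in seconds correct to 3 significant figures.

For a physical pendulum T = 2π√(I/(mgd)), with d = 0.2200 m from pivot to centre of mass.
I_cm = mL²/12 = 5.98 × 0.440²/12 = 0.09648 kg·m²; I = I_cm + md² = 0.09648 + 5.98 × 0.2200² = 0.3859 kg·m².
T = 2π√(0.3859/(5.98 × 1.35 × 0.2200)) = 2.93 s.

2.93 s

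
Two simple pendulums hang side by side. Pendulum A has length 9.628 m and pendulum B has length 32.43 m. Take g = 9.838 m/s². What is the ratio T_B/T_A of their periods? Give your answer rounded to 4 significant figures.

1.835

T ∝ √L, so T_B/T_A = √(L_B/L_A) = √(32.43/9.628) = 1.835.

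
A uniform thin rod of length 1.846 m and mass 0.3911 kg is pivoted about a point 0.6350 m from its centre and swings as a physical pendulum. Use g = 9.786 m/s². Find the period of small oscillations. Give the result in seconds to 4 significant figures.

2.089 s

For a physical pendulum T = 2π√(I/(mgd)), with d = 0.63500 m from pivot to centre of mass.
I_cm = mL²/12 = 0.3911 × 1.846²/12 = 0.11106 kg·m²; I = I_cm + md² = 0.11106 + 0.3911 × 0.63500² = 0.26876 kg·m².
T = 2π√(0.26876/(0.3911 × 9.786 × 0.63500)) = 2.089 s.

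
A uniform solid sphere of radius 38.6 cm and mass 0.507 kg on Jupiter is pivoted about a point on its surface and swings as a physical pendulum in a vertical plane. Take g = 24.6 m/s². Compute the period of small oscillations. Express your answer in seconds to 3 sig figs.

I_cm = (2/5)mr² = 0.03022 kg·m². The pivot is at distance d = 0.386 m from the centre of mass.
By the parallel-axis theorem, I = I_cm + md² = 0.03022 + 0.07554 = 0.1058 kg·m².
T = 2π√(I/(mgd)) = 2π√(0.1058/(0.507 × 24.6 × 0.386)) = 0.931 s.

0.931 s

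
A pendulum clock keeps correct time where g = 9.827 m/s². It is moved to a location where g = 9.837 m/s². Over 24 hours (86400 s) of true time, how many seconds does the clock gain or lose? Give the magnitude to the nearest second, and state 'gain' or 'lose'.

gain 44 s

The clock's period scales as T ∝ 1/√g, so T'/T = √(9.827/9.837) = 0.999492.
In 86400 s of true time the clock registers 86400/0.999492 = 86443.9 s, so it gains 44 s.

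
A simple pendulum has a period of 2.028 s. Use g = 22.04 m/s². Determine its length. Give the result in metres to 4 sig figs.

From T = 2π√(L/g), L = gT²/(4π²) = 22.04 × 2.0280²/(4π²) = 2.296 m.

2.296 m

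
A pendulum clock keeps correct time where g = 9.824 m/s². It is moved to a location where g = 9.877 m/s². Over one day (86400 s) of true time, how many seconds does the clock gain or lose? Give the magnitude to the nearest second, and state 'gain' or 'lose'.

gain 233 s

The clock's period scales as T ∝ 1/√g, so T'/T = √(9.824/9.877) = 0.997313.
In 86400 s of true time the clock registers 86400/0.997313 = 86632.7 s, so it gains 233 s.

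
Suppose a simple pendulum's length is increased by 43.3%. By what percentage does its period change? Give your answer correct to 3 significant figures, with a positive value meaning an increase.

19.7%

T ∝ √L, so T'/T = √(1.433) = 1.197.
Percentage change in T = (1.197 − 1) × 100% = 19.7%.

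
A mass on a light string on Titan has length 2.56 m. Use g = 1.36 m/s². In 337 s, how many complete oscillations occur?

T = 2π√(L/g) = 2π√(2.56/1.36) = 8.620 s.
Number of complete oscillations = ⌊337/8.620⌋ = ⌊39.09⌋ = 39.

39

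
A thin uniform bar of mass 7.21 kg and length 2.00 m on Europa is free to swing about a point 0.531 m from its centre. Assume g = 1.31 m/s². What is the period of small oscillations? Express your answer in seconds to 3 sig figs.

5.91 s

For a physical pendulum T = 2π√(I/(mgd)), with d = 0.5310 m from pivot to centre of mass.
I_cm = mL²/12 = 7.21 × 2.00²/12 = 2.403 kg·m²; I = I_cm + md² = 2.403 + 7.21 × 0.5310² = 4.436 kg·m².
T = 2π√(4.436/(7.21 × 1.31 × 0.5310)) = 5.91 s.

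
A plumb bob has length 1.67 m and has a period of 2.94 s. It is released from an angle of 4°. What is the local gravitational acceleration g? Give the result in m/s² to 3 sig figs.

7.63 m/s²

From T = 2π√(L/g), g = 4π²L/T² = 4π² × 1.67/2.940² = 7.63 m/s².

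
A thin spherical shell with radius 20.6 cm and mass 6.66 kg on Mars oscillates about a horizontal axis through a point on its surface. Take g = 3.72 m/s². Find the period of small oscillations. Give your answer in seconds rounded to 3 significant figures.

I_cm = (2/3)mr² = 0.1884 kg·m². The pivot is at distance d = 0.206 m from the centre of mass.
By the parallel-axis theorem, I = I_cm + md² = 0.1884 + 0.2826 = 0.4710 kg·m².
T = 2π√(I/(mgd)) = 2π√(0.4710/(6.66 × 3.72 × 0.206)) = 1.91 s.

1.91 s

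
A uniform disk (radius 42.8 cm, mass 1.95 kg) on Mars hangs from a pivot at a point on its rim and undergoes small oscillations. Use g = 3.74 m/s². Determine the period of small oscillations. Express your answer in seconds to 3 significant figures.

2.60 s

I_cm = ½mr² = 0.1786 kg·m². The pivot is at distance d = 0.428 m from the centre of mass.
By the parallel-axis theorem, I = I_cm + md² = 0.1786 + 0.3572 = 0.5358 kg·m².
T = 2π√(I/(mgd)) = 2π√(0.5358/(1.95 × 3.74 × 0.428)) = 2.60 s.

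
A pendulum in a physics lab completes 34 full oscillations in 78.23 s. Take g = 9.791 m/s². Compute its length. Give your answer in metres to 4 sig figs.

T = 78.23/34 = 2.3009 s.
From T = 2π√(L/g), L = gT²/(4π²) = 9.791 × 2.3009²/(4π²) = 1.313 m.

1.313 m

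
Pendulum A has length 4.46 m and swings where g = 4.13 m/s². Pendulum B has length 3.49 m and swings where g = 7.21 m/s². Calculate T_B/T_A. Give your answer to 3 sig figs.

0.670

T = 2π√(L/g), so T_B/T_A = √((L_B/g_B)/(L_A/g_A)) = √((3.49/7.21)/(4.46/4.13)) = 0.670.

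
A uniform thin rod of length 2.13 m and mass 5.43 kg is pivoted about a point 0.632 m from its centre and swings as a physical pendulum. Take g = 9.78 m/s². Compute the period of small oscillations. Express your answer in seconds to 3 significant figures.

For a physical pendulum T = 2π√(I/(mgd)), with d = 0.6320 m from pivot to centre of mass.
I_cm = mL²/12 = 5.43 × 2.13²/12 = 2.053 kg·m²; I = I_cm + md² = 2.053 + 5.43 × 0.6320² = 4.222 kg·m².
T = 2π√(4.222/(5.43 × 9.78 × 0.6320)) = 2.23 s.

2.23 s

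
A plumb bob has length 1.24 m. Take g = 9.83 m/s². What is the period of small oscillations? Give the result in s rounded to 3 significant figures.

2.23 s

T = 2π√(L/g) = 2π√(1.24/9.83) = 2π × 0.3552 = 2.23 s.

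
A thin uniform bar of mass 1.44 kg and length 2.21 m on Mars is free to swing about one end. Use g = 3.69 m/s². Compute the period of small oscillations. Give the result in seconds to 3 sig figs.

3.97 s

For a physical pendulum T = 2π√(I/(mgd)), with d = 1.105 m from pivot to centre of mass.
I_cm = mL²/12 = 1.44 × 2.21²/12 = 0.5861 kg·m²; I = I_cm + md² = 0.5861 + 1.44 × 1.105² = 2.344 kg·m².
T = 2π√(2.344/(1.44 × 3.69 × 1.105)) = 3.97 s.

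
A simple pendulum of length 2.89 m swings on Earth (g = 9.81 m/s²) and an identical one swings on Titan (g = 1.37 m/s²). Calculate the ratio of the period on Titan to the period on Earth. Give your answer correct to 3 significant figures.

T ∝ 1/√g, so T₂/T₁ = √(g₁/g₂) = √(9.81/1.37) = 2.68.

2.68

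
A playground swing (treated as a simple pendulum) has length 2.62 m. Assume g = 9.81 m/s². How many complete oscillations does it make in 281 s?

86

T = 2π√(L/g) = 2π√(2.62/9.81) = 3.247 s.
Number of complete oscillations = ⌊281/3.247⌋ = ⌊86.54⌋ = 86.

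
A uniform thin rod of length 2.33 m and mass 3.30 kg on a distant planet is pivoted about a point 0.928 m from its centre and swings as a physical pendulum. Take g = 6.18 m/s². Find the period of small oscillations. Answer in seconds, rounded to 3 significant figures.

For a physical pendulum T = 2π√(I/(mgd)), with d = 0.9280 m from pivot to centre of mass.
I_cm = mL²/12 = 3.30 × 2.33²/12 = 1.493 kg·m²; I = I_cm + md² = 1.493 + 3.30 × 0.9280² = 4.335 kg·m².
T = 2π√(4.335/(3.30 × 6.18 × 0.9280)) = 3.01 s.

3.01 s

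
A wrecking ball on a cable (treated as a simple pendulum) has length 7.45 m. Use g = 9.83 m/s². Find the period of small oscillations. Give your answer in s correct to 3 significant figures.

T = 2π√(L/g) = 2π√(7.45/9.83) = 2π × 0.8706 = 5.47 s.

5.47 s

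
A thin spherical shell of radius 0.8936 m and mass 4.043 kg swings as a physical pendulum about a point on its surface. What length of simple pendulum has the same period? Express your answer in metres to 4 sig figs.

The equivalent simple-pendulum length is L_eq = I/(md), where I is about the pivot and d = 0.89360 m.
I_cm = (2/3)mR² = 2.1523 kg·m², so I = I_cm + md² = 2.1523 + 3.2284 = 5.3807 kg·m².
L_eq = 5.3807/(4.043 × 0.89360) = 1.489 m.

1.489 m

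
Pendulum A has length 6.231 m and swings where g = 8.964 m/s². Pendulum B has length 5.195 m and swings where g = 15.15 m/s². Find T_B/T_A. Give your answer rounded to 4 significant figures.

0.7024

T = 2π√(L/g), so T_B/T_A = √((L_B/g_B)/(L_A/g_A)) = √((5.195/15.15)/(6.231/8.964)) = 0.7024.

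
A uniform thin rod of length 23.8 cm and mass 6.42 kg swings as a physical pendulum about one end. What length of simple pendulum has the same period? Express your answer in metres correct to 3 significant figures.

0.159 m

The equivalent simple-pendulum length is L_eq = I/(md), where I is about the pivot and d = 0.1190 m.
I_cm = (1/12)mL² = 0.03030 kg·m², so I = I_cm + md² = 0.03030 + 0.09091 = 0.1212 kg·m².
L_eq = 0.1212/(6.42 × 0.1190) = 0.159 m.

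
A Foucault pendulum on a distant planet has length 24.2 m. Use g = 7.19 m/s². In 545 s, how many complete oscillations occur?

47

T = 2π√(L/g) = 2π√(24.2/7.19) = 11.53 s.
Number of complete oscillations = ⌊545/11.53⌋ = ⌊47.28⌋ = 47.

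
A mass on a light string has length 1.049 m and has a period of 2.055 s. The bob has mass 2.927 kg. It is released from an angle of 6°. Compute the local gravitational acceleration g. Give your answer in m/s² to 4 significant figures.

9.806 m/s²

From T = 2π√(L/g), g = 4π²L/T² = 4π² × 1.049/2.0550² = 9.806 m/s².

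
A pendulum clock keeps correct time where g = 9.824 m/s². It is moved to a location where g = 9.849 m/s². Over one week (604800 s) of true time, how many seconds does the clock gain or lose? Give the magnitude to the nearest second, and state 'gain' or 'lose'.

The clock's period scales as T ∝ 1/√g, so T'/T = √(9.824/9.849) = 0.998730.
In 604800 s of true time the clock registers 604800/0.998730 = 605569.1 s, so it gains 769 s.

gain 769 s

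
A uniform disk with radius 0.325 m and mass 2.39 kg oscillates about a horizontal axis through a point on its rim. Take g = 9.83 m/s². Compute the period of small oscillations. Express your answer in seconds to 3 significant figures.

I_cm = ½mr² = 0.1262 kg·m². The pivot is at distance d = 0.325 m from the centre of mass.
By the parallel-axis theorem, I = I_cm + md² = 0.1262 + 0.2524 = 0.3787 kg·m².
T = 2π√(I/(mgd)) = 2π√(0.3787/(2.39 × 9.83 × 0.325)) = 1.40 s.

1.40 s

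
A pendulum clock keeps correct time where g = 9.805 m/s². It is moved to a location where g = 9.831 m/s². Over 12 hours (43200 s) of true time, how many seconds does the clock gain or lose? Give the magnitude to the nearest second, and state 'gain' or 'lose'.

The clock's period scales as T ∝ 1/√g, so T'/T = √(9.805/9.831) = 0.998677.
In 43200 s of true time the clock registers 43200/0.998677 = 43257.2 s, so it gains 57 s.

gain 57 s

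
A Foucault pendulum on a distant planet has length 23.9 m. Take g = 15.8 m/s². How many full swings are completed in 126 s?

T = 2π√(L/g) = 2π√(23.9/15.8) = 7.728 s.
Number of complete oscillations = ⌊126/7.728⌋ = ⌊16.30⌋ = 16.

16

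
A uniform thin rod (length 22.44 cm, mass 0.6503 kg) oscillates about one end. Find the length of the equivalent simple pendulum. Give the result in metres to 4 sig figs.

The equivalent simple-pendulum length is L_eq = I/(md), where I is about the pivot and d = 0.11220 m.
I_cm = (1/12)mL² = 0.0027288 kg·m², so I = I_cm + md² = 0.0027288 + 0.0081865 = 0.010915 kg·m².
L_eq = 0.010915/(0.6503 × 0.11220) = 0.1496 m.

0.1496 m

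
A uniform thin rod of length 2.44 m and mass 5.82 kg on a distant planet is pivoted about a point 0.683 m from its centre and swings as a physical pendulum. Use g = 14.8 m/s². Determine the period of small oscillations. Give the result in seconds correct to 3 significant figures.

1.94 s

For a physical pendulum T = 2π√(I/(mgd)), with d = 0.6830 m from pivot to centre of mass.
I_cm = mL²/12 = 5.82 × 2.44²/12 = 2.887 kg·m²; I = I_cm + md² = 2.887 + 5.82 × 0.6830² = 5.602 kg·m².
T = 2π√(5.602/(5.82 × 14.8 × 0.6830)) = 1.94 s.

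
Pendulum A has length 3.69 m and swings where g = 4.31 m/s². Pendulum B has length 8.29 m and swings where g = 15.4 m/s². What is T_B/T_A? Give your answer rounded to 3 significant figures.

0.793

T = 2π√(L/g), so T_B/T_A = √((L_B/g_B)/(L_A/g_A)) = √((8.29/15.4)/(3.69/4.31)) = 0.793.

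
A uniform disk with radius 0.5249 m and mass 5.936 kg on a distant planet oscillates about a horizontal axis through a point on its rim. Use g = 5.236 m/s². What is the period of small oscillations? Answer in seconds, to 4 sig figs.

2.436 s

I_cm = ½mr² = 0.81774 kg·m². The pivot is at distance d = 0.5249 m from the centre of mass.
By the parallel-axis theorem, I = I_cm + md² = 0.81774 + 1.6355 = 2.4532 kg·m².
T = 2π√(I/(mgd)) = 2π√(2.4532/(5.936 × 5.236 × 0.5249)) = 2.436 s.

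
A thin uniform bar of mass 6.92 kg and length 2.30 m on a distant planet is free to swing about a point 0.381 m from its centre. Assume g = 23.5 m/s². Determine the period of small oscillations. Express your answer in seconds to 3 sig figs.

For a physical pendulum T = 2π√(I/(mgd)), with d = 0.3810 m from pivot to centre of mass.
I_cm = mL²/12 = 6.92 × 2.30²/12 = 3.051 kg·m²; I = I_cm + md² = 3.051 + 6.92 × 0.3810² = 4.055 kg·m².
T = 2π√(4.055/(6.92 × 23.5 × 0.3810)) = 1.61 s.

1.61 s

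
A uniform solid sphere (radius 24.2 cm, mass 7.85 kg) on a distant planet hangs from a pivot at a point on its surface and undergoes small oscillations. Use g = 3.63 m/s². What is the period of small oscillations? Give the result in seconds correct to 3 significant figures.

1.92 s

I_cm = (2/5)mr² = 0.1839 kg·m². The pivot is at distance d = 0.242 m from the centre of mass.
By the parallel-axis theorem, I = I_cm + md² = 0.1839 + 0.4597 = 0.6436 kg·m².
T = 2π√(I/(mgd)) = 2π√(0.6436/(7.85 × 3.63 × 0.242)) = 1.92 s.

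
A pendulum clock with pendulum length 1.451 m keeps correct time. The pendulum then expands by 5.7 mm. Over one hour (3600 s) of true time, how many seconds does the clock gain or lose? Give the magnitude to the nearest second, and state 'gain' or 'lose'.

T ∝ √L, so T'/T = √(1.45670/1.451) = 1.00196.
In 3600 s of true time the clock registers 3600/1.00196 = 3592.9 s, so it loses 7 s.

lose 7 s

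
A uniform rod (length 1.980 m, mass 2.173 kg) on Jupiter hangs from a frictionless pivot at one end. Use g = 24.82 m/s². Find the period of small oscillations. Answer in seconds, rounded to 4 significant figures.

1.449 s

For a physical pendulum T = 2π√(I/(mgd)), with d = 0.99000 m from pivot to centre of mass.
I_cm = mL²/12 = 2.173 × 1.980²/12 = 0.70992 kg·m²; I = I_cm + md² = 0.70992 + 2.173 × 0.99000² = 2.8397 kg·m².
T = 2π√(2.8397/(2.173 × 24.82 × 0.99000)) = 1.449 s.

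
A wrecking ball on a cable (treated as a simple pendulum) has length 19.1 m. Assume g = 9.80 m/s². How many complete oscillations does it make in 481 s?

54

T = 2π√(L/g) = 2π√(19.1/9.80) = 8.772 s.
Number of complete oscillations = ⌊481/8.772⌋ = ⌊54.84⌋ = 54.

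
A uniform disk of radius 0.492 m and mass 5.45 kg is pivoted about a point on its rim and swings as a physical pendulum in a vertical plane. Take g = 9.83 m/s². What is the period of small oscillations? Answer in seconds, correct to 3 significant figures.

1.72 s

I_cm = ½mr² = 0.6596 kg·m². The pivot is at distance d = 0.492 m from the centre of mass.
By the parallel-axis theorem, I = I_cm + md² = 0.6596 + 1.319 = 1.979 kg·m².
T = 2π√(I/(mgd)) = 2π√(1.979/(5.45 × 9.83 × 0.492)) = 1.72 s.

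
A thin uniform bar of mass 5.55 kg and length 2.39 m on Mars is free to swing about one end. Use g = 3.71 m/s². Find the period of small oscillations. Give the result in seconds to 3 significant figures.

For a physical pendulum T = 2π√(I/(mgd)), with d = 1.195 m from pivot to centre of mass.
I_cm = mL²/12 = 5.55 × 2.39²/12 = 2.642 kg·m²; I = I_cm + md² = 2.642 + 5.55 × 1.195² = 10.57 kg·m².
T = 2π√(10.57/(5.55 × 3.71 × 1.195)) = 4.12 s.

4.12 s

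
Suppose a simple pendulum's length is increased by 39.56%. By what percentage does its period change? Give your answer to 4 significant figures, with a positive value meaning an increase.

18.14%

T ∝ √L, so T'/T = √(1.3956) = 1.1814.
Percentage change in T = (1.1814 − 1) × 100% = 18.14%.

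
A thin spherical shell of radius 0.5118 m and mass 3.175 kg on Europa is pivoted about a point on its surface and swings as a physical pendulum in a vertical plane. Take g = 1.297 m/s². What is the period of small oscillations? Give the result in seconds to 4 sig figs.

I_cm = (2/3)mr² = 0.55444 kg·m². The pivot is at distance d = 0.5118 m from the centre of mass.
By the parallel-axis theorem, I = I_cm + md² = 0.55444 + 0.83166 = 1.3861 kg·m².
T = 2π√(I/(mgd)) = 2π√(1.3861/(3.175 × 1.297 × 0.5118)) = 5.095 s.

5.095 s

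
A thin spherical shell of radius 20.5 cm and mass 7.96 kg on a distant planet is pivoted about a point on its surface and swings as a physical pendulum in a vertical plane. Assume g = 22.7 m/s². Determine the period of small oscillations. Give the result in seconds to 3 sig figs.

0.771 s

I_cm = (2/3)mr² = 0.2230 kg·m². The pivot is at distance d = 0.205 m from the centre of mass.
By the parallel-axis theorem, I = I_cm + md² = 0.2230 + 0.3345 = 0.5575 kg·m².
T = 2π√(I/(mgd)) = 2π√(0.5575/(7.96 × 22.7 × 0.205)) = 0.771 s.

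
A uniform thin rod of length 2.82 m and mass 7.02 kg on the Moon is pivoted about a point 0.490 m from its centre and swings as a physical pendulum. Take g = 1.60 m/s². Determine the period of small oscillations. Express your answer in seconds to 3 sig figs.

For a physical pendulum T = 2π√(I/(mgd)), with d = 0.4900 m from pivot to centre of mass.
I_cm = mL²/12 = 7.02 × 2.82²/12 = 4.652 kg·m²; I = I_cm + md² = 4.652 + 7.02 × 0.4900² = 6.338 kg·m².
T = 2π√(6.338/(7.02 × 1.60 × 0.4900)) = 6.74 s.

6.74 s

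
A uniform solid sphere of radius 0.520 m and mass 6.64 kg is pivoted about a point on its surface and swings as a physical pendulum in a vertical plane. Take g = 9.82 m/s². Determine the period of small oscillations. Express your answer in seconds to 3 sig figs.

1.71 s

I_cm = (2/5)mr² = 0.7182 kg·m². The pivot is at distance d = 0.520 m from the centre of mass.
By the parallel-axis theorem, I = I_cm + md² = 0.7182 + 1.795 = 2.514 kg·m².
T = 2π√(I/(mgd)) = 2π√(2.514/(6.64 × 9.82 × 0.520)) = 1.71 s.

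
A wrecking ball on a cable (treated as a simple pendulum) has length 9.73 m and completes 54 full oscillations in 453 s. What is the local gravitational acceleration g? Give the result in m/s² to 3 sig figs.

5.46 m/s²

T = 453/54 = 8.389 s.
From T = 2π√(L/g), g = 4π²L/T² = 4π² × 9.73/8.389² = 5.46 m/s².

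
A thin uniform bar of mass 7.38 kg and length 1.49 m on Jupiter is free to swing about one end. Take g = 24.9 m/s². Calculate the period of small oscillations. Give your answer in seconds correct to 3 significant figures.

For a physical pendulum T = 2π√(I/(mgd)), with d = 0.7450 m from pivot to centre of mass.
I_cm = mL²/12 = 7.38 × 1.49²/12 = 1.365 kg·m²; I = I_cm + md² = 1.365 + 7.38 × 0.7450² = 5.461 kg·m².
T = 2π√(5.461/(7.38 × 24.9 × 0.7450)) = 1.25 s.

1.25 s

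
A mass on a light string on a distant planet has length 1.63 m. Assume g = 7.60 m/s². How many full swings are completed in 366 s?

125

T = 2π√(L/g) = 2π√(1.63/7.60) = 2.910 s.
Number of complete oscillations = ⌊366/2.910⌋ = ⌊125.8⌋ = 125.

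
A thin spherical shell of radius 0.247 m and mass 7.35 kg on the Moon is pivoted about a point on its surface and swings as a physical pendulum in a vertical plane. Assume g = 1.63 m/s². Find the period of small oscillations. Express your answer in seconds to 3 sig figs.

I_cm = (2/3)mr² = 0.2989 kg·m². The pivot is at distance d = 0.247 m from the centre of mass.
By the parallel-axis theorem, I = I_cm + md² = 0.2989 + 0.4484 = 0.7474 kg·m².
T = 2π√(I/(mgd)) = 2π√(0.7474/(7.35 × 1.63 × 0.247)) = 3.16 s.

3.16 s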